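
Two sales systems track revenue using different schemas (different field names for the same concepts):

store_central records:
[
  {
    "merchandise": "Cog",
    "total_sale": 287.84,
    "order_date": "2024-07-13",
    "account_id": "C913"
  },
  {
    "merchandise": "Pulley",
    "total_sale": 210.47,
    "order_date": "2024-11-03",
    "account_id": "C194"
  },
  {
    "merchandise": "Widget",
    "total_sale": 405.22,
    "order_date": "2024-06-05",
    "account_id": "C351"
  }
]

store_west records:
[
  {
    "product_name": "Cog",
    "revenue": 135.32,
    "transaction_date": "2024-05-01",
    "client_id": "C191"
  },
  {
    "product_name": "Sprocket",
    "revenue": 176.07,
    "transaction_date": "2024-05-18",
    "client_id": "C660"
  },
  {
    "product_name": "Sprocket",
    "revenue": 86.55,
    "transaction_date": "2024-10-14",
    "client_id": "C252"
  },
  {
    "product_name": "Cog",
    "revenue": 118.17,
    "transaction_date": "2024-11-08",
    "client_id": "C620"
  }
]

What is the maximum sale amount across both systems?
405.22

Reconcile: "total_sale" (store_central) = "revenue" (store_west) = sale amount

Maximum in store_central: 405.22
Maximum in store_west: 176.07

Overall maximum: max(405.22, 176.07) = 405.22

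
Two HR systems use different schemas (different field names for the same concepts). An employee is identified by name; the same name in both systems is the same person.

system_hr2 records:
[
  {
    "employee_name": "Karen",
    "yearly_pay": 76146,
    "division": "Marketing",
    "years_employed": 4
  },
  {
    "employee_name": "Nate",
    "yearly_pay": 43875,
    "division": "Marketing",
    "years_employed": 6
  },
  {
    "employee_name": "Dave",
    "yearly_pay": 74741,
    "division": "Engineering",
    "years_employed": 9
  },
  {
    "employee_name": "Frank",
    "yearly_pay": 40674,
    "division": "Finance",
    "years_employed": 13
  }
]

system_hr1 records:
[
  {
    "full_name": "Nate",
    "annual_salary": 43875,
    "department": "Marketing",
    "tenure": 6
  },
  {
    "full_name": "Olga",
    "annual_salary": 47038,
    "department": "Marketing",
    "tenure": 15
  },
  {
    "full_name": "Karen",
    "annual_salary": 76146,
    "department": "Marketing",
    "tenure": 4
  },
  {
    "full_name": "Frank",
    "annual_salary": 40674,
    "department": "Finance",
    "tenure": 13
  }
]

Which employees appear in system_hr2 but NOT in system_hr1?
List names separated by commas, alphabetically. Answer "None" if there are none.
Dave

Schema mapping: "employee_name" (system_hr2) = "full_name" (system_hr1) = employee name

Names in system_hr2: ['Dave', 'Frank', 'Karen', 'Nate']
Names in system_hr1: ['Frank', 'Karen', 'Nate', 'Olga']

In system_hr2 but not system_hr1: ['Dave']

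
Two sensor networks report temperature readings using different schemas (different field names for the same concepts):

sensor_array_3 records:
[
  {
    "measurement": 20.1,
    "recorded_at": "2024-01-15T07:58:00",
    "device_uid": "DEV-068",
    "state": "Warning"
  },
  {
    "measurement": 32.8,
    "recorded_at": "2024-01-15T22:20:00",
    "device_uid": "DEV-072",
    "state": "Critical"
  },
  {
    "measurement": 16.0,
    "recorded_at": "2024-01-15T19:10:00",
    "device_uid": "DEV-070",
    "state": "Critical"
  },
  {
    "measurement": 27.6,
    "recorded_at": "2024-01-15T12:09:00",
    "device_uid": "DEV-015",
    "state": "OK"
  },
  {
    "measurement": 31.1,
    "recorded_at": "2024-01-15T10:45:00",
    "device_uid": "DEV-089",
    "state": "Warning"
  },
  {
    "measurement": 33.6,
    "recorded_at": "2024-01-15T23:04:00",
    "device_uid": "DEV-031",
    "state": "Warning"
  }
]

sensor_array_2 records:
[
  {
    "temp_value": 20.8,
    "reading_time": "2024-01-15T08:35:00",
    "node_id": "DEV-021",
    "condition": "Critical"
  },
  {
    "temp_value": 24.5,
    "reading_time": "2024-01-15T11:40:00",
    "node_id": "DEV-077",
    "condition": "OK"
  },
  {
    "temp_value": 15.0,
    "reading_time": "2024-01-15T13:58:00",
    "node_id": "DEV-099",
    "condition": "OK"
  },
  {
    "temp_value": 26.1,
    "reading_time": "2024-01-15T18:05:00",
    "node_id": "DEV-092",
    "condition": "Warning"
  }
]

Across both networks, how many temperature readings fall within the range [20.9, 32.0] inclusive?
4

Schema mapping: "measurement" (sensor_array_3) = "temp_value" (sensor_array_2) = temperature

Readings in [20.9, 32.0] from sensor_array_3: 2
Readings in [20.9, 32.0] from sensor_array_2: 2

Total count: 2 + 2 = 4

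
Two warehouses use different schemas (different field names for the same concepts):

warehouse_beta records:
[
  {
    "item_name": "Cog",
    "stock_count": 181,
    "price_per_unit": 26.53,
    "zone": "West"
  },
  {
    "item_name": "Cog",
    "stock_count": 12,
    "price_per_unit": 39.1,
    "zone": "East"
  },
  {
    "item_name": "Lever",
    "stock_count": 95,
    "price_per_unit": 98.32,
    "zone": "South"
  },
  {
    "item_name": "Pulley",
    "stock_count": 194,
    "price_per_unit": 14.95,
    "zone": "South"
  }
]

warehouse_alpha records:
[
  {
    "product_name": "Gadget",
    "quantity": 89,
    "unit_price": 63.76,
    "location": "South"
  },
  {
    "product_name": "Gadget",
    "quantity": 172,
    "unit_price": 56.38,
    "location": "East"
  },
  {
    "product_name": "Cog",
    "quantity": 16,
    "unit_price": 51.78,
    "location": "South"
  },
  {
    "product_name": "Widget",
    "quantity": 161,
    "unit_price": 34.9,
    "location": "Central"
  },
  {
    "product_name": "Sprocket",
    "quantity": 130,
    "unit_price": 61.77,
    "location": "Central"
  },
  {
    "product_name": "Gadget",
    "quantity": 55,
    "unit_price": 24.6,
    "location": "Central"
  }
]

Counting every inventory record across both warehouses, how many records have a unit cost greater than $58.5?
3

Schema mapping: "price_per_unit" (warehouse_beta) = "unit_price" (warehouse_alpha) = unit cost

Records > $58.5 in warehouse_beta: 1
Records > $58.5 in warehouse_alpha: 2

Total count: 1 + 2 = 3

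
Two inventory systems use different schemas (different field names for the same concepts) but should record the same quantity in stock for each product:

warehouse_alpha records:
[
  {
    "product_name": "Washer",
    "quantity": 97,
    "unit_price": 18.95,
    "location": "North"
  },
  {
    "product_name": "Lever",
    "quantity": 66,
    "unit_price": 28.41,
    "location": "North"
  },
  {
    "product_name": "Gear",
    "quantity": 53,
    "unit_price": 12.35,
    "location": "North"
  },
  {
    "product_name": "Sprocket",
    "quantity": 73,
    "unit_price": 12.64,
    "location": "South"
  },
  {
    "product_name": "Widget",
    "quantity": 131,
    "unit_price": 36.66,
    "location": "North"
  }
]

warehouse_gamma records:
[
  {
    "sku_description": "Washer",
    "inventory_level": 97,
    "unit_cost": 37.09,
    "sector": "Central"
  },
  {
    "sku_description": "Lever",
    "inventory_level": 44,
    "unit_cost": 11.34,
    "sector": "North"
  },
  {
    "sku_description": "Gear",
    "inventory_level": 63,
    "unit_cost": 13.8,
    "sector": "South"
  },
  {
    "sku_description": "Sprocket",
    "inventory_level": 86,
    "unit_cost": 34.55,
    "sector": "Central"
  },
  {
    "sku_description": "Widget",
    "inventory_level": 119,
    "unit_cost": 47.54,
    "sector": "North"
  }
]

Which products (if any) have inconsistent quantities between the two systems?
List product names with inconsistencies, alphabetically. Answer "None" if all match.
Gear, Lever, Sprocket, Widget

Schema mappings:
- "product_name" (warehouse_alpha) = "sku_description" (warehouse_gamma) = product name
- "quantity" (warehouse_alpha) = "inventory_level" (warehouse_gamma) = quantity

Comparison:
  Washer: 97 vs 97 - MATCH
  Lever: 66 vs 44 - MISMATCH
  Gear: 53 vs 63 - MISMATCH
  Sprocket: 73 vs 86 - MISMATCH
  Widget: 131 vs 119 - MISMATCH

Products with inconsistencies: Gear, Lever, Sprocket, Widget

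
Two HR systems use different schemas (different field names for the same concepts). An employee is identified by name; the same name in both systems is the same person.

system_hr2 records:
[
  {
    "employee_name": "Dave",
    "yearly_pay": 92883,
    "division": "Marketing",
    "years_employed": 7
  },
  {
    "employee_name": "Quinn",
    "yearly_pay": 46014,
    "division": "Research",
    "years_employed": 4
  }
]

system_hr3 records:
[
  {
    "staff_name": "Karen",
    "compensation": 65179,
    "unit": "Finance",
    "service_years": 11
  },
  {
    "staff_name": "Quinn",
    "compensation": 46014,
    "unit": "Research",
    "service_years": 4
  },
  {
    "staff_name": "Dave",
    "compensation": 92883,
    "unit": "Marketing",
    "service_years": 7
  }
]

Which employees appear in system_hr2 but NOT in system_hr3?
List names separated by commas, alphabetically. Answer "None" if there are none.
None

Schema mapping: "employee_name" (system_hr2) = "staff_name" (system_hr3) = employee name

Names in system_hr2: ['Dave', 'Quinn']
Names in system_hr3: ['Dave', 'Karen', 'Quinn']

In system_hr2 but not system_hr3: None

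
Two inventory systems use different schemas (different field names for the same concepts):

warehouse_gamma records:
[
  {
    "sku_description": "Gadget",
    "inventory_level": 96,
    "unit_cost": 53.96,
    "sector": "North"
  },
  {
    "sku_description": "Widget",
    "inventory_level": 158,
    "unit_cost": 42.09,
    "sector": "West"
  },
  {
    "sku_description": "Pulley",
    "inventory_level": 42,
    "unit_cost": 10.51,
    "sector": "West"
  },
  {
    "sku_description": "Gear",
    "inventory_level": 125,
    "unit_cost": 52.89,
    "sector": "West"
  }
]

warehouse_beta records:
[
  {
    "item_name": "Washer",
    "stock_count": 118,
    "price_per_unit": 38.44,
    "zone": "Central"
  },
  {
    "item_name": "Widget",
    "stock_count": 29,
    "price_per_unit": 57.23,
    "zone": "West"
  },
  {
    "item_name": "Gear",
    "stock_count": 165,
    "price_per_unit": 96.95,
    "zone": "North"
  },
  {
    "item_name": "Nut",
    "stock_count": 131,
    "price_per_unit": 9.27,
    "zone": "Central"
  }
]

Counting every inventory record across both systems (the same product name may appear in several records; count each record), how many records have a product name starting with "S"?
0

Schema mapping: "sku_description" (warehouse_gamma) = "item_name" (warehouse_beta) = product name

Records with product name starting with "S" in warehouse_gamma: 0
Records with product name starting with "S" in warehouse_beta: 0

Total: 0 + 0 = 0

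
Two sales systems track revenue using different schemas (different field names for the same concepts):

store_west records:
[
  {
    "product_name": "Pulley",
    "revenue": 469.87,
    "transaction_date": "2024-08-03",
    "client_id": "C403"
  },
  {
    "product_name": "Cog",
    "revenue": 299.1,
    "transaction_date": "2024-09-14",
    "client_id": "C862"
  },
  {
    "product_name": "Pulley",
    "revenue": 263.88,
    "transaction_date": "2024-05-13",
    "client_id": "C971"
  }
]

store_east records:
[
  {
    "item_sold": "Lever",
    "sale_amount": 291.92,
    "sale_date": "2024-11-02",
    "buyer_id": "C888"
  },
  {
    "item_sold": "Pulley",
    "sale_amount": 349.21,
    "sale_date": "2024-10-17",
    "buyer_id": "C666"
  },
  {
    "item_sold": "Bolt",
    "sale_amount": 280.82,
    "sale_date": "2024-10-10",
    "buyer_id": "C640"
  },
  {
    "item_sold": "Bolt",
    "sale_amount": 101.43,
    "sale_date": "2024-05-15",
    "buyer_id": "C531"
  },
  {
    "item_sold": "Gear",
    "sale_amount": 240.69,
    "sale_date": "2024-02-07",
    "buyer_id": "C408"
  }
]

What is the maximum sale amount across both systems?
469.87

Reconcile: "revenue" (store_west) = "sale_amount" (store_east) = sale amount

Maximum in store_west: 469.87
Maximum in store_east: 349.21

Overall maximum: max(469.87, 349.21) = 469.87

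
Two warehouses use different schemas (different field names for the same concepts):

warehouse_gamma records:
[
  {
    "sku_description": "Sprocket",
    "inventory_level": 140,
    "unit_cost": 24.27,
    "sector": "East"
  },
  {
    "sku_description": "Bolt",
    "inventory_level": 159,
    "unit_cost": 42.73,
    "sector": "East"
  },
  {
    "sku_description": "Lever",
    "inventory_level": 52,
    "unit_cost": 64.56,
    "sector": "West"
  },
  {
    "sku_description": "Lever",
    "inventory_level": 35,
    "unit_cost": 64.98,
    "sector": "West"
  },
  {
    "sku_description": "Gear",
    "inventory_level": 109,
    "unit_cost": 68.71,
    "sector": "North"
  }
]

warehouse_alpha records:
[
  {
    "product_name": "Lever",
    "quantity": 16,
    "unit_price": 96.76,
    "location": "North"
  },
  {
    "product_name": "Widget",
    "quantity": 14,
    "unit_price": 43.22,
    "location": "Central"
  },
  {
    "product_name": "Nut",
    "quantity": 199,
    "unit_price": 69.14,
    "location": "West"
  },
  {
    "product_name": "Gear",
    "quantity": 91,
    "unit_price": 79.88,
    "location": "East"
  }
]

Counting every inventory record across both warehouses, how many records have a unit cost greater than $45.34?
6

Schema mapping: "unit_cost" (warehouse_gamma) = "unit_price" (warehouse_alpha) = unit cost

Records > $45.34 in warehouse_gamma: 3
Records > $45.34 in warehouse_alpha: 3

Total count: 3 + 3 = 6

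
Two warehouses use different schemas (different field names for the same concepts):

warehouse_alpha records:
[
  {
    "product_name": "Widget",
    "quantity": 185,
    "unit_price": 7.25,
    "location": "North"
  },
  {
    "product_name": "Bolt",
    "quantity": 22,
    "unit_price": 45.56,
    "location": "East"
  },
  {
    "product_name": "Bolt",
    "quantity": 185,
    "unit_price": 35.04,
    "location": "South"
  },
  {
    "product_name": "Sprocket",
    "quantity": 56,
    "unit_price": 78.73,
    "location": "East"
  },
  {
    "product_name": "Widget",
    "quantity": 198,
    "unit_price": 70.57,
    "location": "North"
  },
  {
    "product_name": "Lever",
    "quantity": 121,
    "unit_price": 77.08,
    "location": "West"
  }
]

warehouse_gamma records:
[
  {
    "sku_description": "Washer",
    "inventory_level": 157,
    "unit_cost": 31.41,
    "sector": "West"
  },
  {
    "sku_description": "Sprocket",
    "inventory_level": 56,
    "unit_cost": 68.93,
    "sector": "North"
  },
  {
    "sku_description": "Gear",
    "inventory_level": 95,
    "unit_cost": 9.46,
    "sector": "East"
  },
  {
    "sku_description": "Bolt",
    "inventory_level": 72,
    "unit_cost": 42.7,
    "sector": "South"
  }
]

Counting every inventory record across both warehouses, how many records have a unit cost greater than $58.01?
4

Schema mapping: "unit_price" (warehouse_alpha) = "unit_cost" (warehouse_gamma) = unit cost

Records > $58.01 in warehouse_alpha: 3
Records > $58.01 in warehouse_gamma: 1

Total count: 3 + 1 = 4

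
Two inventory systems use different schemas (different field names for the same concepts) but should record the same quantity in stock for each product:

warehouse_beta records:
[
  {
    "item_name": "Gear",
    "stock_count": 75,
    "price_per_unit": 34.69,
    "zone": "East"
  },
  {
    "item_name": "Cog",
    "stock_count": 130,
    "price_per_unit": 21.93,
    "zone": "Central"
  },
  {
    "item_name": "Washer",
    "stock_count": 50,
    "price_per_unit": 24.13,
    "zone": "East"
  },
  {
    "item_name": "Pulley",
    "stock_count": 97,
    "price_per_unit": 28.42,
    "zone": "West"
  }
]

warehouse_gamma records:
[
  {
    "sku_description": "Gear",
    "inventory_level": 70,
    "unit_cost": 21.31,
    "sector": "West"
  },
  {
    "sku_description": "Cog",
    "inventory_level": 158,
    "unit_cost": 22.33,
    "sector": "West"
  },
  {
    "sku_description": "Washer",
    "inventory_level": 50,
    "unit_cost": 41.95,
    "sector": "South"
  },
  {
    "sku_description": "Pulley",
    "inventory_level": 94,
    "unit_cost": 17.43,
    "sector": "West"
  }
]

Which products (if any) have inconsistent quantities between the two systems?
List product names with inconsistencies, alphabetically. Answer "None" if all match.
Cog, Gear, Pulley

Schema mappings:
- "item_name" (warehouse_beta) = "sku_description" (warehouse_gamma) = product name
- "stock_count" (warehouse_beta) = "inventory_level" (warehouse_gamma) = quantity

Comparison:
  Gear: 75 vs 70 - MISMATCH
  Cog: 130 vs 158 - MISMATCH
  Washer: 50 vs 50 - MATCH
  Pulley: 97 vs 94 - MISMATCH

Products with inconsistencies: Cog, Gear, Pulley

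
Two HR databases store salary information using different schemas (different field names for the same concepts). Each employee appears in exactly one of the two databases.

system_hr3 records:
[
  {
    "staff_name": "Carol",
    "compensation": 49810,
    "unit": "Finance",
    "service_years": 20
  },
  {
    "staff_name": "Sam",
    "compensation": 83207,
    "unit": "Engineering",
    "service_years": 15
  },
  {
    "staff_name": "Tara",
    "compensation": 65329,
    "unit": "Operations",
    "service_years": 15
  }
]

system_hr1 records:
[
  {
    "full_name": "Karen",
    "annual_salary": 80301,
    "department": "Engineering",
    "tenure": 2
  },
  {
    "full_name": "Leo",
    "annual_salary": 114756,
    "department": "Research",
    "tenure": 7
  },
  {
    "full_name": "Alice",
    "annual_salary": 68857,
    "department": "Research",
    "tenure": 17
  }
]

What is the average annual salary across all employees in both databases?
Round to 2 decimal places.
77043.33

Schema mapping: "compensation" (system_hr3) = "annual_salary" (system_hr1) = annual salary

All salaries: [49810, 83207, 65329, 80301, 114756, 68857]
Sum: 462260
Count: 6
Average: 462260 / 6 = 77043.33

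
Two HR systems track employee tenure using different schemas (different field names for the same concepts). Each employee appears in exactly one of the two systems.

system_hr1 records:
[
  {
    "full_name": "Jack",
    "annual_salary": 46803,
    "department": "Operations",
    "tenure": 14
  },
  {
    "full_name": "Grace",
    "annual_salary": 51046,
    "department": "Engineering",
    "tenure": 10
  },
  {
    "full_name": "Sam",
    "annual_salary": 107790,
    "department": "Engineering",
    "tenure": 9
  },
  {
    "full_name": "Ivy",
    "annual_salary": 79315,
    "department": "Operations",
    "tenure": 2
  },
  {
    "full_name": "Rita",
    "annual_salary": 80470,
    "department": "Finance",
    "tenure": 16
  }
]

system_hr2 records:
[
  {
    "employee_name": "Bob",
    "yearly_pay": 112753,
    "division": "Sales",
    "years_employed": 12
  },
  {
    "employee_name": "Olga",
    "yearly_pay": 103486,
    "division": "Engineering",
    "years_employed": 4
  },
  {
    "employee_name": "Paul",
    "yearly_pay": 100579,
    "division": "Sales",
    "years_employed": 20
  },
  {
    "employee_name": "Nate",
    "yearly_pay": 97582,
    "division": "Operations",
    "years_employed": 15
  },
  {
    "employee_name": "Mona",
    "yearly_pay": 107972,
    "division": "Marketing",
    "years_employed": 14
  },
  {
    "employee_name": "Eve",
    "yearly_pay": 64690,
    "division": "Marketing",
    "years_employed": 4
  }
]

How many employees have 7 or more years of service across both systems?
8

Reconcile schemas: "tenure" (system_hr1) = "years_employed" (system_hr2) = years of service

From system_hr1: 4 employees with >= 7 years
From system_hr2: 4 employees with >= 7 years

Total: 4 + 4 = 8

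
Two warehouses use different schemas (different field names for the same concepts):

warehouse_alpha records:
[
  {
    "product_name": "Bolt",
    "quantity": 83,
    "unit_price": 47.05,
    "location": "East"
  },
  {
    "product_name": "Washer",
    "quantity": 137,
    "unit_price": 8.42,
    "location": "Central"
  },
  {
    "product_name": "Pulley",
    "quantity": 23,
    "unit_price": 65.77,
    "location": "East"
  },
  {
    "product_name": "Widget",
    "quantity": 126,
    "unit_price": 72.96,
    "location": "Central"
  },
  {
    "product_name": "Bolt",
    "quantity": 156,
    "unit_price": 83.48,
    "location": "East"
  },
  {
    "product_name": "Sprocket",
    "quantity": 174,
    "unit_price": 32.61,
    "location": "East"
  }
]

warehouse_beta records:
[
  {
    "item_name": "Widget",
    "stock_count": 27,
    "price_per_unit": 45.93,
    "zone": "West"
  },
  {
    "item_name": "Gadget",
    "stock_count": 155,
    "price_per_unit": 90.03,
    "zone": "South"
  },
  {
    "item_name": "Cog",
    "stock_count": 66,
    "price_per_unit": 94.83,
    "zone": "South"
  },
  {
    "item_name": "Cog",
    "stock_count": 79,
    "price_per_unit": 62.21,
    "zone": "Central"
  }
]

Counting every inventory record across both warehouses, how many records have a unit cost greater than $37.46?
8

Schema mapping: "unit_price" (warehouse_alpha) = "price_per_unit" (warehouse_beta) = unit cost

Records > $37.46 in warehouse_alpha: 4
Records > $37.46 in warehouse_beta: 4

Total count: 4 + 4 = 8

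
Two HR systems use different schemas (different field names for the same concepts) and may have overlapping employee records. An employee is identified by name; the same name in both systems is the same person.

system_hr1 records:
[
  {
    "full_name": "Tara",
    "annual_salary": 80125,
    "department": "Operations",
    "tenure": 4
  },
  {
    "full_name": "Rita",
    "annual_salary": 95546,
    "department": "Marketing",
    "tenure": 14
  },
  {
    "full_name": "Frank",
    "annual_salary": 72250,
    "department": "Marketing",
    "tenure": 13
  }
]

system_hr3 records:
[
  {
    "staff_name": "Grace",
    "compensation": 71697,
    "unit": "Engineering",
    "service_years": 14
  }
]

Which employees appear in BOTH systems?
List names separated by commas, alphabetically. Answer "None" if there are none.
None

Schema mapping: "full_name" (system_hr1) = "staff_name" (system_hr3) = employee name

Names in system_hr1: ['Frank', 'Rita', 'Tara']
Names in system_hr3: ['Grace']

Intersection: None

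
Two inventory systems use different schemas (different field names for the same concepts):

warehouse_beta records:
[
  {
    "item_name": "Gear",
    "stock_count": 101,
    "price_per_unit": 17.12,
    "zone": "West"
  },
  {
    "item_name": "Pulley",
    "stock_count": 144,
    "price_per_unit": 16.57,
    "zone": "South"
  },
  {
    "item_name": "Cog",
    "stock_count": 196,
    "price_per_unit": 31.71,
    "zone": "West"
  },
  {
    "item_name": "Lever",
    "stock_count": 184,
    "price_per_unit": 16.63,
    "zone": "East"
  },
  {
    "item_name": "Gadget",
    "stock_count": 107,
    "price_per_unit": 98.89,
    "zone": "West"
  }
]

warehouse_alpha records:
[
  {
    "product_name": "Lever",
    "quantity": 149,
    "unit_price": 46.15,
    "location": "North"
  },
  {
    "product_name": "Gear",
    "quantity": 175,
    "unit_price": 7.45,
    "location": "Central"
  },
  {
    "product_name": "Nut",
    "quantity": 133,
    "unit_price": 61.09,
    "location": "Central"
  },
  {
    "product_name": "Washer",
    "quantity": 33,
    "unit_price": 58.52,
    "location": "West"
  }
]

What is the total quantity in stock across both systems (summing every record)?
1222

To reconcile these schemas, identify the field holding the quantity in stock in each system:
1. In warehouse_beta it is "stock_count"
2. In warehouse_alpha it is "quantity"

From warehouse_beta: 101 + 144 + 196 + 184 + 107 = 732
From warehouse_alpha: 149 + 175 + 133 + 33 = 490

Total: 732 + 490 = 1222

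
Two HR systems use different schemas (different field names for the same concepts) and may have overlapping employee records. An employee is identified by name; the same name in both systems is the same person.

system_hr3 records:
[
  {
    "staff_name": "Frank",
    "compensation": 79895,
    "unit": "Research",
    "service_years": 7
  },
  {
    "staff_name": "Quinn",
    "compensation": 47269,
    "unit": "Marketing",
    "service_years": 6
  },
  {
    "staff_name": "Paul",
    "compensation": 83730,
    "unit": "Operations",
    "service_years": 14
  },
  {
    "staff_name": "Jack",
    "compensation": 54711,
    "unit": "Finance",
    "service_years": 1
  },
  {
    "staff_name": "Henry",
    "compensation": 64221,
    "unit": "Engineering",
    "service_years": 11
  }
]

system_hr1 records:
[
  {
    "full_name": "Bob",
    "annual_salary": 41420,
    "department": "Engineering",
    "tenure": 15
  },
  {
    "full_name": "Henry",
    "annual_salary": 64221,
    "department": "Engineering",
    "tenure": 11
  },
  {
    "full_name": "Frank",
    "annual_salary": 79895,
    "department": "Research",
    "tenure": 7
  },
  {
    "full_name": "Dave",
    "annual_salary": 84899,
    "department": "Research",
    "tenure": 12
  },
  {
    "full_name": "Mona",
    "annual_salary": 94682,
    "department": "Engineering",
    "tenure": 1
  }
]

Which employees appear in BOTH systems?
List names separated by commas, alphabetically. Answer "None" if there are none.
Frank, Henry

Schema mapping: "staff_name" (system_hr3) = "full_name" (system_hr1) = employee name

Names in system_hr3: ['Frank', 'Henry', 'Jack', 'Paul', 'Quinn']
Names in system_hr1: ['Bob', 'Dave', 'Frank', 'Henry', 'Mona']

Intersection: ['Frank', 'Henry']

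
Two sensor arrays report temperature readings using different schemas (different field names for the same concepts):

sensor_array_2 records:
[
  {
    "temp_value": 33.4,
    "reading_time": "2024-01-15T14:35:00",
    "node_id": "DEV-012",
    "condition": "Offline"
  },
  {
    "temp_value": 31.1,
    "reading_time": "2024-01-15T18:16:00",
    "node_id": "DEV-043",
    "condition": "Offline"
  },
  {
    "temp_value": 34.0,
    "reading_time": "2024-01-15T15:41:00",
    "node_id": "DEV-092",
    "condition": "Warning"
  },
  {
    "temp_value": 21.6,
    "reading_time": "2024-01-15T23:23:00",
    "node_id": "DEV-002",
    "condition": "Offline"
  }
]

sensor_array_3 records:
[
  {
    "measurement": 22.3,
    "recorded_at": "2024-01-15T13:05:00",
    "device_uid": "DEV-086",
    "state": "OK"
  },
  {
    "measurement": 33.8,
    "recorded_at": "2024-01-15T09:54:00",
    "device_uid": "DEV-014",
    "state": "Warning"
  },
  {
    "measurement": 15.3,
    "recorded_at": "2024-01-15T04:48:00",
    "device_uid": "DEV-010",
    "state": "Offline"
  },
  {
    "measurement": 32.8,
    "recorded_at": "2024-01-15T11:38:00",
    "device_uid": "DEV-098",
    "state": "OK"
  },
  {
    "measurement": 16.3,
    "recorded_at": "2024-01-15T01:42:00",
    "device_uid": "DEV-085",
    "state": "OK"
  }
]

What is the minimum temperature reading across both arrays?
15.3

Schema mapping: "temp_value" (sensor_array_2) = "measurement" (sensor_array_3) = temperature reading

Minimum in sensor_array_2: 21.6
Minimum in sensor_array_3: 15.3

Overall minimum: min(21.6, 15.3) = 15.3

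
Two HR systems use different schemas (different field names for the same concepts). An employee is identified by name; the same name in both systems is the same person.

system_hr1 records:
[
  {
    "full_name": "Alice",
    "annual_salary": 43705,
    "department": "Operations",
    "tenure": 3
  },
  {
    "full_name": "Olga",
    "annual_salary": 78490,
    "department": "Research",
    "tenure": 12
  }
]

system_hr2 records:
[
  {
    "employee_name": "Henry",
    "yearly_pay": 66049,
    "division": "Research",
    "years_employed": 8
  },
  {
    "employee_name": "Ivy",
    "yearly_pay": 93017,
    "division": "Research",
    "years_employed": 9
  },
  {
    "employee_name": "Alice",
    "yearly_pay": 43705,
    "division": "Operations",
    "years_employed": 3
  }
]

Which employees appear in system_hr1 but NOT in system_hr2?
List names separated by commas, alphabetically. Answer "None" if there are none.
Olga

Schema mapping: "full_name" (system_hr1) = "employee_name" (system_hr2) = employee name

Names in system_hr1: ['Alice', 'Olga']
Names in system_hr2: ['Alice', 'Henry', 'Ivy']

In system_hr1 but not system_hr2: ['Olga']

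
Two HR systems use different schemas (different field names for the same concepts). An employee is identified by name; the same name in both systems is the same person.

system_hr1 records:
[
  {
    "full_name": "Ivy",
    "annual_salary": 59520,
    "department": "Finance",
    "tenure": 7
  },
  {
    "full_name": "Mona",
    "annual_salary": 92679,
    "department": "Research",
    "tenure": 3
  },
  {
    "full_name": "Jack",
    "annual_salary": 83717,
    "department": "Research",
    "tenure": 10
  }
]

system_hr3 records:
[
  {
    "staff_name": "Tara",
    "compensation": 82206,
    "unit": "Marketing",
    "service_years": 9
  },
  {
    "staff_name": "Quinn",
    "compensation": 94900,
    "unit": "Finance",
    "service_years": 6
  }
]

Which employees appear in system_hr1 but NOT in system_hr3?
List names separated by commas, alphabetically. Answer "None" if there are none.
Ivy, Jack, Mona

Schema mapping: "full_name" (system_hr1) = "staff_name" (system_hr3) = employee name

Names in system_hr1: ['Ivy', 'Jack', 'Mona']
Names in system_hr3: ['Quinn', 'Tara']

In system_hr1 but not system_hr3: ['Ivy', 'Jack', 'Mona']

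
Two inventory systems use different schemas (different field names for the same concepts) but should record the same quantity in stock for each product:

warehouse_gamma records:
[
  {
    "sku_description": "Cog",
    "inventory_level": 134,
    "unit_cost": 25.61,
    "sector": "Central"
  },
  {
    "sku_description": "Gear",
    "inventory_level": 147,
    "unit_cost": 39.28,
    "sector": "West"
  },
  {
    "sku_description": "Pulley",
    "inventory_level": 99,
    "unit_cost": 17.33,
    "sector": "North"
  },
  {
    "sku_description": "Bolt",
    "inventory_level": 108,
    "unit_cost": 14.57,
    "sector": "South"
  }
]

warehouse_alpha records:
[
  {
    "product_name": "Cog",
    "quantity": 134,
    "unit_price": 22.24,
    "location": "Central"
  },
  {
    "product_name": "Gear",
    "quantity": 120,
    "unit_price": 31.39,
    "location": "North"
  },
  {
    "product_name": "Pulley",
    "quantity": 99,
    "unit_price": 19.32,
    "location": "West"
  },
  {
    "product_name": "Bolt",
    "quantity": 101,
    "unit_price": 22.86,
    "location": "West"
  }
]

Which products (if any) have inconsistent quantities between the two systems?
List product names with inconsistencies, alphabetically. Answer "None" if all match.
Bolt, Gear

Schema mappings:
- "sku_description" (warehouse_gamma) = "product_name" (warehouse_alpha) = product name
- "inventory_level" (warehouse_gamma) = "quantity" (warehouse_alpha) = quantity

Comparison:
  Cog: 134 vs 134 - MATCH
  Gear: 147 vs 120 - MISMATCH
  Pulley: 99 vs 99 - MATCH
  Bolt: 108 vs 101 - MISMATCH

Products with inconsistencies: Bolt, Gear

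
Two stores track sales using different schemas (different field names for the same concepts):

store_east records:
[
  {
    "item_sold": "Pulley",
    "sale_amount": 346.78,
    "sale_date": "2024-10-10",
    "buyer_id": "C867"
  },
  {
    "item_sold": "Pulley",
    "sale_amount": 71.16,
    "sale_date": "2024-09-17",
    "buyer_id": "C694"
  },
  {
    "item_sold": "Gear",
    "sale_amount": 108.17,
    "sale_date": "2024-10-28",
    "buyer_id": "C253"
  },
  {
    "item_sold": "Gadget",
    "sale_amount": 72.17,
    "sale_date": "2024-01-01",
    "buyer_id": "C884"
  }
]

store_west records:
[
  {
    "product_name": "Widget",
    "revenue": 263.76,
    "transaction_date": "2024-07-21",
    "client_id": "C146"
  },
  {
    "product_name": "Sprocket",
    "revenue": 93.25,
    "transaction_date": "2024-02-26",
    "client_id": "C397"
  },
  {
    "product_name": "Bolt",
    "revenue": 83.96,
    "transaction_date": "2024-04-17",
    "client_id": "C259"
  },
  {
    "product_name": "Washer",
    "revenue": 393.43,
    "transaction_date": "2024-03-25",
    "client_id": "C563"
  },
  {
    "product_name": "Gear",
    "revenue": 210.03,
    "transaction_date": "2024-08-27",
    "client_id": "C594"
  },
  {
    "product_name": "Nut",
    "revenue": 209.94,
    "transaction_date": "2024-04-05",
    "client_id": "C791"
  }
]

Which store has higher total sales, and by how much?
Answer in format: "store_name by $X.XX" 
store_west by $656.09

Schema mapping: "sale_amount" (store_east) = "revenue" (store_west) = sale amount

Total for store_east: 598.28
Total for store_west: 1254.37

Difference: |598.28 - 1254.37| = 656.09
store_west has higher sales by $656.09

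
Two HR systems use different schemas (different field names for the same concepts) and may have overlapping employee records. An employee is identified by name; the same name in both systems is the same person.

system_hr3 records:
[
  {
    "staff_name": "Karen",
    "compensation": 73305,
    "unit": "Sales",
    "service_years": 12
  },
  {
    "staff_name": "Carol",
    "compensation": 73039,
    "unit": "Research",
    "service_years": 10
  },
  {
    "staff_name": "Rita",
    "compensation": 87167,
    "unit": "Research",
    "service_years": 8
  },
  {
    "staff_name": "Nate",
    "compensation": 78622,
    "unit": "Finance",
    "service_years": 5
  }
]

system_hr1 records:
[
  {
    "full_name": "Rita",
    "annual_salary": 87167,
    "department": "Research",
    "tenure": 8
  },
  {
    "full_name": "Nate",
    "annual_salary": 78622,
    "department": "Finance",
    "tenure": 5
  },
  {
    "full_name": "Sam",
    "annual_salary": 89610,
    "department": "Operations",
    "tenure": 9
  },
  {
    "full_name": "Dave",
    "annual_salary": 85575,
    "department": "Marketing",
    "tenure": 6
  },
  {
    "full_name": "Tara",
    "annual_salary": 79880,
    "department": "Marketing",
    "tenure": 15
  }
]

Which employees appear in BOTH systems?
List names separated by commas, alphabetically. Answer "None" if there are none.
Nate, Rita

Schema mapping: "staff_name" (system_hr3) = "full_name" (system_hr1) = employee name

Names in system_hr3: ['Carol', 'Karen', 'Nate', 'Rita']
Names in system_hr1: ['Dave', 'Nate', 'Rita', 'Sam', 'Tara']

Intersection: ['Nate', 'Rita']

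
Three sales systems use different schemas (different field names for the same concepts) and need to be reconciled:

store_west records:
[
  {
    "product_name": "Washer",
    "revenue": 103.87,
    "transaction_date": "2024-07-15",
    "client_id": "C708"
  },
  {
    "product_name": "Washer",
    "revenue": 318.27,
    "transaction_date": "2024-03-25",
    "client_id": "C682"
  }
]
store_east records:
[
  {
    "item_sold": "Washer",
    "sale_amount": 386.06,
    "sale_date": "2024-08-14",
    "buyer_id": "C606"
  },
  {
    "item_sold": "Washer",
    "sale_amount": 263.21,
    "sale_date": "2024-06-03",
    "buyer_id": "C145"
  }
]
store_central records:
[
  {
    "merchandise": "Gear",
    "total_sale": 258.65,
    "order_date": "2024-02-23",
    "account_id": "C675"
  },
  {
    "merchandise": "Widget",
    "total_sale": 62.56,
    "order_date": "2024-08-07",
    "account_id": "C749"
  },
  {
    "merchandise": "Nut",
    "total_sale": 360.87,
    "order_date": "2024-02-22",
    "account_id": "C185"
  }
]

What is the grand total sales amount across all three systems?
1753.49

Schema reconciliation - all amount fields map to sale amount:

store_west (revenue): 422.14
store_east (sale_amount): 649.27
store_central (total_sale): 682.08

Grand total: 1753.49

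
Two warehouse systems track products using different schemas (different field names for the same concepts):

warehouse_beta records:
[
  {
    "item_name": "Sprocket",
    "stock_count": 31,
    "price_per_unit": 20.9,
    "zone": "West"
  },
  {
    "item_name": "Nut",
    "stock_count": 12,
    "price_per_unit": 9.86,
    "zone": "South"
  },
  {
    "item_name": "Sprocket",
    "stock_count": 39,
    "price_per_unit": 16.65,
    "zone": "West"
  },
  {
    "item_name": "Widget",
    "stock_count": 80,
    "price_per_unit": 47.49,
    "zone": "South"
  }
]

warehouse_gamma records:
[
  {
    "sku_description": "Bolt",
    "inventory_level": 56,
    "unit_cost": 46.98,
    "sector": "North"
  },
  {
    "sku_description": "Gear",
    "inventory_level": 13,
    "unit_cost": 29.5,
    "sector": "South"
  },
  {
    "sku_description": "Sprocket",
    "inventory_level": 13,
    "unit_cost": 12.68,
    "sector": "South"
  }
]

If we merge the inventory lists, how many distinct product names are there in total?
5

Schema mapping: "item_name" (warehouse_beta) = "sku_description" (warehouse_gamma) = product name

Products in warehouse_beta: ['Nut', 'Sprocket', 'Widget']
Products in warehouse_gamma: ['Bolt', 'Gear', 'Sprocket']

Union (unique products): ['Bolt', 'Gear', 'Nut', 'Sprocket', 'Widget']
Count: 5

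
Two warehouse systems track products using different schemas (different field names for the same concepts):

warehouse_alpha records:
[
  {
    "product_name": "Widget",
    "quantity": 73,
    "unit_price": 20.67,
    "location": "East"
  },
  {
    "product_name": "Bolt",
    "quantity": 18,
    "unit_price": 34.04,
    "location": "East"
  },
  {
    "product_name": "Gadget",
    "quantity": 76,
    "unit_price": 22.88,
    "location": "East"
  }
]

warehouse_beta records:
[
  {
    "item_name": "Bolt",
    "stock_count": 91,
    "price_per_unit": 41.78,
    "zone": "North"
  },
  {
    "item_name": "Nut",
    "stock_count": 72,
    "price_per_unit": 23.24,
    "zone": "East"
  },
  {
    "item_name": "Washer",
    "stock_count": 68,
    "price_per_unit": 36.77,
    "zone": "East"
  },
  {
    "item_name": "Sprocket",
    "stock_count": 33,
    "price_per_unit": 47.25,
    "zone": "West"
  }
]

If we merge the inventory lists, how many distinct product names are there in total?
6

Schema mapping: "product_name" (warehouse_alpha) = "item_name" (warehouse_beta) = product name

Products in warehouse_alpha: ['Bolt', 'Gadget', 'Widget']
Products in warehouse_beta: ['Bolt', 'Nut', 'Sprocket', 'Washer']

Union (unique products): ['Bolt', 'Gadget', 'Nut', 'Sprocket', 'Washer', 'Widget']
Count: 6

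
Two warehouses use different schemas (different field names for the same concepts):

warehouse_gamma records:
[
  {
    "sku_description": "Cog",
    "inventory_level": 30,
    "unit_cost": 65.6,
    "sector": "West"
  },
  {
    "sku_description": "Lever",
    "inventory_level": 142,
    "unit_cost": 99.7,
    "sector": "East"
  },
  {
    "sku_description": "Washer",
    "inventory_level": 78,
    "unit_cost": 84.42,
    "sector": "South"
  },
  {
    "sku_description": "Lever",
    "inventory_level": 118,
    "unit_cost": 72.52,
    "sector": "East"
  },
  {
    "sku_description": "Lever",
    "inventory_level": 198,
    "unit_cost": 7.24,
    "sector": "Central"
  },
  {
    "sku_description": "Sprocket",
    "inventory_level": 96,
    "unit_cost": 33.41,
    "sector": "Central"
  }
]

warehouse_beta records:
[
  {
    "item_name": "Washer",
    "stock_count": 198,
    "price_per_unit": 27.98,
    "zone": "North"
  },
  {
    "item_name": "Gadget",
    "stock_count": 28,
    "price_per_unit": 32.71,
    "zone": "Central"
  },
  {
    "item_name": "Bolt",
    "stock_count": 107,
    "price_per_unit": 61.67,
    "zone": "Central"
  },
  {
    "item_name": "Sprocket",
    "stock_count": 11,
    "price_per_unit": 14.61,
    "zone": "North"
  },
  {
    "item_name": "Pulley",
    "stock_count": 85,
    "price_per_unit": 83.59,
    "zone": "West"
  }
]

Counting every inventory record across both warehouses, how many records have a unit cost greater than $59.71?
6

Schema mapping: "unit_cost" (warehouse_gamma) = "price_per_unit" (warehouse_beta) = unit cost

Records > $59.71 in warehouse_gamma: 4
Records > $59.71 in warehouse_beta: 2

Total count: 4 + 2 = 6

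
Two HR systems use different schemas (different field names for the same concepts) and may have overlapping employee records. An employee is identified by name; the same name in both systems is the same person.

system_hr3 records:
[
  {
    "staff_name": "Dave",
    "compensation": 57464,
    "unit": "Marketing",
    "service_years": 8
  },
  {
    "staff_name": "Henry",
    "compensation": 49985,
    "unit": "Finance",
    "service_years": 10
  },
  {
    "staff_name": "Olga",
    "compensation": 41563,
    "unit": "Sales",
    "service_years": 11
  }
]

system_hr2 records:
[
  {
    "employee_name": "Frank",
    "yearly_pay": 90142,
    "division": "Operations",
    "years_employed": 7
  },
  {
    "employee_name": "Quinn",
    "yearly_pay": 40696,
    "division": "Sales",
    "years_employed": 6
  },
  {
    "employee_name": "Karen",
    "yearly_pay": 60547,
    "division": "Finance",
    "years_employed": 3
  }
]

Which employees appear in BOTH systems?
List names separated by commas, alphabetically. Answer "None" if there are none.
None

Schema mapping: "staff_name" (system_hr3) = "employee_name" (system_hr2) = employee name

Names in system_hr3: ['Dave', 'Henry', 'Olga']
Names in system_hr2: ['Frank', 'Karen', 'Quinn']

Intersection: None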